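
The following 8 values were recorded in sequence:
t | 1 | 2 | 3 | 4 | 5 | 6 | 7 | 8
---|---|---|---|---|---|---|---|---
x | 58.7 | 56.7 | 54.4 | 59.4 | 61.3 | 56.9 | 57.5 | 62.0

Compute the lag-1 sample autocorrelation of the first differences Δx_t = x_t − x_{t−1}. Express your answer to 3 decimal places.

First differences Δx: -2.0, -2.3, 5.0, 1.9, -4.4, 0.6, 4.5
Mean of differences = 0.4714
Numerator Σ(Δx_t−Δx̄)(Δx_{t+1}−Δx̄) = -6.2994
Denominator Σ(Δx_t−Δx̄)² = 76.3143
r_1(Δx) = -6.2994 / 76.3143 = -0.083

-0.083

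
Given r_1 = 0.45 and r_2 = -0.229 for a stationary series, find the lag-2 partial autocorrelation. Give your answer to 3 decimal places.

-0.541

φ_{22} = (r_2 − r_1²) / (1 − r_1²)
r_1² = (0.45)² = 0.2025
Numerator = -0.229 − 0.2025 = -0.4315; denominator = 1 − 0.2025 = 0.7975
φ_{22} = -0.4315 / 0.7975 = -0.541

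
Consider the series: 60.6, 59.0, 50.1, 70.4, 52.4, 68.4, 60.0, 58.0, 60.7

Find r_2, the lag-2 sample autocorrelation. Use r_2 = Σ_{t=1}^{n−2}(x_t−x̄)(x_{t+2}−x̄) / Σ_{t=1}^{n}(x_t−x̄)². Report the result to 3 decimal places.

Mean x̄ = (60.6 + 59.0 + 50.1 + 70.4 + 52.4 + 68.4 + 60.0 + 58.0 + 60.7)/9 = 59.9556
Numerator Σ_{t=1}^{7}(x_t−x̄)(x_{t+2}−x̄) = 129.5138
Denominator Σ(x_t−x̄)² = 340.3222
r_2 = 129.5138 / 340.3222 = 0.381

0.381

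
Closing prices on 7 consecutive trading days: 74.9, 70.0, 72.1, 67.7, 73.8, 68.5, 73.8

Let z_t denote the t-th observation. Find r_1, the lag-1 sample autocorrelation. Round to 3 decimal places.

-0.635

Mean z̄ = (74.9 + 70.0 + 72.1 + 67.7 + 73.8 + 68.5 + 73.8)/7 = 71.5429
Deviations from mean: 3.3571, -1.5429, 0.5571, -3.8429, 2.2571, -3.0429, 2.2571
Numerator Σ_{t=1}^{6}(z_t−z̄)(z_{t+1}−z̄) = -30.5904
Denominator Σ(z_t−z̄)² = 48.1771
r_1 = -30.5904 / 48.1771 = -0.635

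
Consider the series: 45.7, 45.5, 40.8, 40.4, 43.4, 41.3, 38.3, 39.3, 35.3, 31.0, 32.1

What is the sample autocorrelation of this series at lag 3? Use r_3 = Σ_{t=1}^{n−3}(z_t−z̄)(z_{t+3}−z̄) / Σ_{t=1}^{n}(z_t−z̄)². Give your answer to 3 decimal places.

0.142

Mean z̄ = (45.7 + 45.5 + 40.8 + 40.4 + 43.4 + 41.3 + 38.3 + 39.3 + 35.3 + 31.0 + 32.1)/11 = 39.3727
Numerator Σ_{t=1}^{8}(z_t−z̄)(z_{t+3}−z̄) = 34.1932
Denominator Σ(z_t−z̄)² = 241.3418
r_3 = 34.1932 / 241.3418 = 0.142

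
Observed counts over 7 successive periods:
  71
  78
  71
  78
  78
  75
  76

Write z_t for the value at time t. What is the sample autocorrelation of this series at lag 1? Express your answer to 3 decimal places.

Mean z̄ = (71 + 78 + 71 + 78 + 78 + 75 + 76)/7 = 75.2857
Σ(z_t−z̄)(z_{t+1}−z̄) = (-11.6327) + (-11.6327) + (-11.6327) + (7.3673) + (-0.7755) + (-0.2041) = -28.5102
Denominator Σ(z_t−z̄)² = 59.4286
r_1 = -28.5102 / 59.4286 = -0.480

-0.480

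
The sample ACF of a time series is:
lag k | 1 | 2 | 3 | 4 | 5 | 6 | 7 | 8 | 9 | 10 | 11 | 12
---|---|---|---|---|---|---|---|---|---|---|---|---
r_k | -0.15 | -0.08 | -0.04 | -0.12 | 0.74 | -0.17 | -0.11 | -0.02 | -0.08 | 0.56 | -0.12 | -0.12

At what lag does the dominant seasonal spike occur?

5

The largest autocorrelation is r_5 = 0.74, with a weaker echo at lag 10 (0.56); the remaining lags stay at or below -0.02.
The dominant spike at lag 5 indicates a seasonal period of 5.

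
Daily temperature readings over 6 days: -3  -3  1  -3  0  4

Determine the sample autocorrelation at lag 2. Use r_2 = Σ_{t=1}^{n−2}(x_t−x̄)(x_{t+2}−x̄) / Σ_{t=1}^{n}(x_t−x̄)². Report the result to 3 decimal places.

Mean x̄ = (-3 − 3 + 1 − 3 + 0 + 4)/6 = -0.6667
Deviations from mean: -2.3333, -2.3333, 1.6667, -2.3333, 0.6667, 4.6667
Numerator Σ_{t=1}^{4}(x_t−x̄)(x_{t+2}−x̄) = -8.2222
Denominator Σ(x_t−x̄)² = 41.3333
r_2 = -8.2222 / 41.3333 = -0.199

-0.199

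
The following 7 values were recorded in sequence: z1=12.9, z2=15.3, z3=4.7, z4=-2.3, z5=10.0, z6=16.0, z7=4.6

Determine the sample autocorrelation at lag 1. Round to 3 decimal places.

0.039

Mean z̄ = (12.9 + 15.3 + 4.7 − 2.3 + 10.0 + 16.0 + 4.6)/7 = 8.7429
Numerator Σ_{t=1}^{6}(z_t−z̄)(z_{t+1}−z̄) = 10.5696
Denominator Σ(z_t−z̄)² = 269.9771
r_1 = 10.5696 / 269.9771 = 0.039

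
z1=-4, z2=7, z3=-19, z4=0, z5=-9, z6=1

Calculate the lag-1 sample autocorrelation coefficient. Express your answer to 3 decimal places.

Mean z̄ = (-4 + 7 − 19 + 0 − 9 + 1)/6 = -4.0000
Σ(z_t−z̄)(z_{t+1}−z̄) = (0.0000) + (-165.0000) + (-60.0000) + (-20.0000) + (-25.0000) = -270.0000
Denominator Σ(z_t−z̄)² = 412.0000
r_1 = -270.0000 / 412.0000 = -0.655

-0.655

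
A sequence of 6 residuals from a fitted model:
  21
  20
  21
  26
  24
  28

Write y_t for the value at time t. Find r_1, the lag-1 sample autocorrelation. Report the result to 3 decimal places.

0.277

Mean ȳ = (21 + 20 + 21 + 26 + 24 + 28)/6 = 23.3333
Σ(y_t−ȳ)(y_{t+1}−ȳ) = (7.7778) + (7.7778) + (-6.2222) + (1.7778) + (3.1111) = 14.2222
Denominator Σ(y_t−ȳ)² = 51.3333
r_1 = 14.2222 / 51.3333 = 0.277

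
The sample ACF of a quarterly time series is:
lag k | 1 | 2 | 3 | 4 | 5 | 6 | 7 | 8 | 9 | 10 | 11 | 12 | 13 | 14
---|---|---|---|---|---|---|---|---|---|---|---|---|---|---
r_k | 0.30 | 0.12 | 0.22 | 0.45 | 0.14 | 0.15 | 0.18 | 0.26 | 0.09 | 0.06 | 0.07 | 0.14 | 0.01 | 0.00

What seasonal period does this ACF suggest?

The largest autocorrelation is r_4 = 0.45; the remaining lags stay at or below 0.30. The elevated value at lag 1 (0.30), dropping to 0.12 at lag 2, reflects decaying short-term dependence rather than seasonality.
The dominant spike at lag 4 indicates a seasonal period of 4.

4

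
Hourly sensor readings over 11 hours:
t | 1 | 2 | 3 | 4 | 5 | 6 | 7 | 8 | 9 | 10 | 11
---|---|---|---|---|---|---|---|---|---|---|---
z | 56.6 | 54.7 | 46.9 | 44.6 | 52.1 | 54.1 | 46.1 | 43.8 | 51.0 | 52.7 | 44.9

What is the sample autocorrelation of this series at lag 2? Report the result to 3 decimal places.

-0.641

Mean z̄ = (56.6 + 54.7 + 46.9 + 44.6 + 52.1 + 54.1 + 46.1 + 43.8 + 51.0 + 52.7 + 44.9)/11 = 49.7727
Numerator Σ_{t=1}^{9}(z_t−z̄)(z_{t+2}−z̄) = -136.5342
Denominator Σ(z_t−z̄)² = 213.0218
r_2 = -136.5342 / 213.0218 = -0.641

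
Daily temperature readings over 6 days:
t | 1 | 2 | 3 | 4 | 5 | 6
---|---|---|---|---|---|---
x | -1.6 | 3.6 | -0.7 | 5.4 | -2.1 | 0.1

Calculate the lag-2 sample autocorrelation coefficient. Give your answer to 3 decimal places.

0.385

Mean x̄ = (-1.6 + 3.6 − 0.7 + 5.4 − 2.1 + 0.1)/6 = 0.7833
Deviations from mean: -2.3833, 2.8167, -1.4833, 4.6167, -2.8833, -0.6833
Σ(x_t−x̄)(x_{t+2}−x̄) = (3.5353) + (13.0036) + (4.2769) + (-3.1547) = 17.6611
Denominator Σ(x_t−x̄)² = 45.9083
r_2 = 17.6611 / 45.9083 = 0.385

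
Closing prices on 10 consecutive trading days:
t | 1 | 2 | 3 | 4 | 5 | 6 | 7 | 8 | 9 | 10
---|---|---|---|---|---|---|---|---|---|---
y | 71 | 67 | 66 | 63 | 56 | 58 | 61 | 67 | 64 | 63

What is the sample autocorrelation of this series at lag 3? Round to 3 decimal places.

Mean ȳ = (71 + 67 + 66 + 63 + 56 + 58 + 61 + 67 + 64 + 63)/10 = 63.6000
Numerator Σ_{t=1}^{7}(y_t−ȳ)(y_{t+3}−ȳ) = -68.6800
Denominator Σ(y_t−ȳ)² = 180.4000
r_3 = -68.6800 / 180.4000 = -0.381

-0.381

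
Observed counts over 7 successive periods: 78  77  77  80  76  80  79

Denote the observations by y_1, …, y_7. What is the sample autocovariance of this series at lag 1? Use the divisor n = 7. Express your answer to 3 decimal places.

-1.003

Mean ȳ = (78 + 77 + 77 + 80 + 76 + 80 + 79)/7 = 78.1429
Deviations: -0.1429, -1.1429, -1.1429, 1.8571, -2.1429, 1.8571, 0.8571
Σ_{t=1}^{6}(y_t−ȳ)(y_{t+1}−ȳ) = -7.0204
γ_1 = -7.0204 / 7 = -1.003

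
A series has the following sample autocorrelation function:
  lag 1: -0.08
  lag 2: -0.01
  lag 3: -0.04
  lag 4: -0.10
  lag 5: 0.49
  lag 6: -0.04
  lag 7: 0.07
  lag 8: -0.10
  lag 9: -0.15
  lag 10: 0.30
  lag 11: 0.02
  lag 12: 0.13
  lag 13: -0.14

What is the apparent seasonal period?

5

The largest autocorrelation is r_5 = 0.49, with a weaker echo at lag 10 (0.30); the remaining lags stay at or below 0.13.
The dominant spike at lag 5 indicates a seasonal period of 5.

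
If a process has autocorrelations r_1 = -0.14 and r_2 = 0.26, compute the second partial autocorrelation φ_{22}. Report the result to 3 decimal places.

0.245

φ_{22} = (r_2 − r_1²) / (1 − r_1²)
r_1² = (-0.14)² = 0.0196
Numerator = 0.26 − 0.0196 = 0.2404; denominator = 1 − 0.0196 = 0.9804
φ_{22} = 0.2404 / 0.9804 = 0.245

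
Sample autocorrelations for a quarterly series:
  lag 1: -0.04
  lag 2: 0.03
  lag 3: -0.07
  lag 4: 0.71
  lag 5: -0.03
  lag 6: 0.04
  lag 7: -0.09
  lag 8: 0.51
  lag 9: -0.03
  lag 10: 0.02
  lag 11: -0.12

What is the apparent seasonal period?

The largest autocorrelation is r_4 = 0.71, with a weaker echo at lag 8 (0.51); the remaining lags stay at or below 0.04.
The dominant spike at lag 4 indicates a seasonal period of 4.

4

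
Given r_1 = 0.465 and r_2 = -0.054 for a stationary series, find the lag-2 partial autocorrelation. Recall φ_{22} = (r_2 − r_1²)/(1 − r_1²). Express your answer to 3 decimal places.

φ_{22} = (r_2 − r_1²) / (1 − r_1²)
r_1² = (0.465)² = 0.216225
Numerator = -0.054 − 0.2162 = -0.2702; denominator = 1 − 0.2162 = 0.7838
φ_{22} = -0.2702 / 0.7838 = -0.345

-0.345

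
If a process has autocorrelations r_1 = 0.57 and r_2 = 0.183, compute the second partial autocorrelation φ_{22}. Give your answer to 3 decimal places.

φ_{22} = (r_2 − r_1²) / (1 − r_1²)
r_1² = (0.57)² = 0.3249
Numerator = 0.183 − 0.3249 = -0.1419; denominator = 1 − 0.3249 = 0.6751
φ_{22} = -0.1419 / 0.6751 = -0.210

-0.210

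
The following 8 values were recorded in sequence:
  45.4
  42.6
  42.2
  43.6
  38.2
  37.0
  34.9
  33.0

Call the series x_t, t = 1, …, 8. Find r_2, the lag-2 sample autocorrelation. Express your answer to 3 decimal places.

0.263

Mean x̄ = (45.4 + 42.6 + 42.2 + 43.6 + 38.2 + 37.0 + 34.9 + 33.0)/8 = 39.6125
Numerator Σ_{t=1}^{6}(x_t−x̄)(x_{t+2}−x̄) = 36.7472
Denominator Σ(x_t−x̄)² = 139.7688
r_2 = 36.7472 / 139.7688 = 0.263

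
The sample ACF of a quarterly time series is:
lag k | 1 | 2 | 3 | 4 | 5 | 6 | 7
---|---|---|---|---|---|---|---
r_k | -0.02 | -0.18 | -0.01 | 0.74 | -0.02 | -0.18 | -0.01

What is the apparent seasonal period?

The largest autocorrelation is r_4 = 0.74; the remaining lags stay at or below -0.01.
The dominant spike at lag 4 indicates a seasonal period of 4.

4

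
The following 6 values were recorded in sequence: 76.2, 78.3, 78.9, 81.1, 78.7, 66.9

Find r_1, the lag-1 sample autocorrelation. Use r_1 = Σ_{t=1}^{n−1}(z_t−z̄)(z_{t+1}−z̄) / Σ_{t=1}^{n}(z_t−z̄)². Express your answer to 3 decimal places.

Mean z̄ = (76.2 + 78.3 + 78.9 + 81.1 + 78.7 + 66.9)/6 = 76.6833
Deviations from mean: -0.4833, 1.6167, 2.2167, 4.4167, 2.0167, -9.7833
Σ(z_t−z̄)(z_{t+1}−z̄) = (-0.7814) + (3.5836) + (9.7903) + (8.9069) + (-19.7297) = 1.7697
Denominator Σ(z_t−z̄)² = 127.0483
r_1 = 1.7697 / 127.0483 = 0.014

0.014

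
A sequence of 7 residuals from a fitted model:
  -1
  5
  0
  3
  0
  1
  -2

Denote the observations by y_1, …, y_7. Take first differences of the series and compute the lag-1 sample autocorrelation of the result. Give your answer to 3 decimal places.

First differences Δy: 6, -5, 3, -3, 1, -3
Mean of differences = -0.1667
Numerator Σ(Δy_t−Δȳ)(Δy_{t+1}−Δȳ) = -60.6944
Denominator Σ(Δy_t−Δȳ)² = 88.8333
r_1(Δy) = -60.6944 / 88.8333 = -0.683

-0.683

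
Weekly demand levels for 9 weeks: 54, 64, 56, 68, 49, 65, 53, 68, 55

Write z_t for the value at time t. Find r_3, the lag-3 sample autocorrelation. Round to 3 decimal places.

-0.689

Mean z̄ = (54 + 64 + 56 + 68 + 49 + 65 + 53 + 68 + 55)/9 = 59.1111
Σ(z_t−z̄)(z_{t+3}−z̄) = (-45.4321) + (-49.4321) + (-18.3210) + (-54.3210) + (-89.8765) + (-24.2099) = -281.5926
Denominator Σ(z_t−z̄)² = 408.8889
r_3 = -281.5926 / 408.8889 = -0.689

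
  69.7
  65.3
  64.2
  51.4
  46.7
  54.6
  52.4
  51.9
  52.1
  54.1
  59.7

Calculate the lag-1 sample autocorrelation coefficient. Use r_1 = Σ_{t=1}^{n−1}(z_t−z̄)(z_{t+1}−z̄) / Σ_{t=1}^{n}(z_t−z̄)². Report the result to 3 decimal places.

0.517

Mean z̄ = (69.7 + 65.3 + 64.2 + 51.4 + 46.7 + 54.6 + 52.4 + 51.9 + 52.1 + 54.1 + 59.7)/11 = 56.5545
Numerator Σ_{t=1}^{10}(z_t−z̄)(z_{t+1}−z̄) = 263.8788
Denominator Σ(z_t−z̄)² = 509.9273
r_1 = 263.8788 / 509.9273 = 0.517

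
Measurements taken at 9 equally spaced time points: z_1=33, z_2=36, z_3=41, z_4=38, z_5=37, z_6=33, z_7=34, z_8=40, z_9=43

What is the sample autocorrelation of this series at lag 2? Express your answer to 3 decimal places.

-0.489

Mean z̄ = (33 + 36 + 41 + 38 + 37 + 33 + 34 + 40 + 43)/9 = 37.2222
Σ(z_t−z̄)(z_{t+2}−z̄) = (-15.9506) + (-0.9506) + (-0.8395) + (-3.2840) + (0.7160) + (-11.7284) + (-18.6173) = -50.6543
Denominator Σ(z_t−z̄)² = 103.5556
r_2 = -50.6543 / 103.5556 = -0.489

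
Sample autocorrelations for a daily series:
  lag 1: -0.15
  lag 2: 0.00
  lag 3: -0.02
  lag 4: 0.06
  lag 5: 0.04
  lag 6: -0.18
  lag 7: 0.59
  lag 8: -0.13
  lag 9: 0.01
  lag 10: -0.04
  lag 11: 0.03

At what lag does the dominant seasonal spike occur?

The largest autocorrelation is r_7 = 0.59; the remaining lags stay at or below 0.06.
The dominant spike at lag 7 indicates a seasonal period of 7.

7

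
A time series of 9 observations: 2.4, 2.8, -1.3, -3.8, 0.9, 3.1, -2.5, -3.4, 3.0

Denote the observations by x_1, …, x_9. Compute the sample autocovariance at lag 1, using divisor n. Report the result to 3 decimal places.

-0.169

Mean x̄ = (2.4 + 2.8 − 1.3 − 3.8 + 0.9 + 3.1 − 2.5 − 3.4 + 3.0)/9 = 0.1333
Σ_{t=1}^{8}(x_t−x̄)(x_{t+1}−x̄) = -1.5178
γ_1 = -1.5178 / 9 = -0.169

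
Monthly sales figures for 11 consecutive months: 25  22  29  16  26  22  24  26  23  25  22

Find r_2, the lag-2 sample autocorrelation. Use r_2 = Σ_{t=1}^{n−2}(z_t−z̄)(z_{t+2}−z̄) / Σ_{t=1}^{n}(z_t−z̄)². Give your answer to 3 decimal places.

0.416

Mean z̄ = (25 + 22 + 29 + 16 + 26 + 22 + 24 + 26 + 23 + 25 + 22)/11 = 23.6364
Numerator Σ_{t=1}^{9}(z_t−z̄)(z_{t+2}−z̄) = 46.0083
Denominator Σ(z_t−z̄)² = 110.5455
r_2 = 46.0083 / 110.5455 = 0.416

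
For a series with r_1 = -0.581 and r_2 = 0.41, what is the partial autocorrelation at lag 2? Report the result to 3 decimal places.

0.109

φ_{22} = (r_2 − r_1²) / (1 − r_1²)
r_1² = (-0.581)² = 0.337561
Numerator = 0.41 − 0.3376 = 0.0724; denominator = 1 − 0.3376 = 0.6624
φ_{22} = 0.0724 / 0.6624 = 0.109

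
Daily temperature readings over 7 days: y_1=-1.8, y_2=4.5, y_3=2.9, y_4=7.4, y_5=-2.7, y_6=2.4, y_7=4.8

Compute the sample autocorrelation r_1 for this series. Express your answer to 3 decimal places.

Mean ȳ = (-1.8 + 4.5 + 2.9 + 7.4 − 2.7 + 2.4 + 4.8)/7 = 2.5000
Deviations from mean: -4.3000, 2.0000, 0.4000, 4.9000, -5.2000, -0.1000, 2.3000
Numerator Σ_{t=1}^{6}(y_t−ȳ)(y_{t+1}−ȳ) = -31.0300
Denominator Σ(y_t−ȳ)² = 79.0000
r_1 = -31.0300 / 79.0000 = -0.393

-0.393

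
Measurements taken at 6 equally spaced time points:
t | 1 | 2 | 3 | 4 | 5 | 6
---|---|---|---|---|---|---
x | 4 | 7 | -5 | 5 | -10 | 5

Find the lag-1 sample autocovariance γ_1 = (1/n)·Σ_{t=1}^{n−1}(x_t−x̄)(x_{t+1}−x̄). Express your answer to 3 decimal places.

-21.667

Mean x̄ = (4 + 7 − 5 + 5 − 10 + 5)/6 = 1.0000
Deviations: 3.0000, 6.0000, -6.0000, 4.0000, -11.0000, 4.0000
Σ_{t=1}^{5}(x_t−x̄)(x_{t+1}−x̄) = -130.0000
γ_1 = -130.0000 / 6 = -21.667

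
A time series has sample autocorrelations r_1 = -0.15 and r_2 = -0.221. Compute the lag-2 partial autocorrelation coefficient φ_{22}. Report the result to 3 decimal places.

φ_{22} = (r_2 − r_1²) / (1 − r_1²)
r_1² = (-0.15)² = 0.0225
Numerator = -0.221 − 0.0225 = -0.2435; denominator = 1 − 0.0225 = 0.9775
φ_{22} = -0.2435 / 0.9775 = -0.249

-0.249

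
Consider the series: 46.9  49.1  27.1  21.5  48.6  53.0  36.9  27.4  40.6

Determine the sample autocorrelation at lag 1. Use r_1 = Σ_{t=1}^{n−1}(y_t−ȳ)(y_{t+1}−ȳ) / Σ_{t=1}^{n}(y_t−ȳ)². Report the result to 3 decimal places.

Mean ȳ = (46.9 + 49.1 + 27.1 + 21.5 + 48.6 + 53.0 + 36.9 + 27.4 + 40.6)/9 = 39.0111
Numerator Σ_{t=1}^{8}(y_t−ȳ)(y_{t+1}−ȳ) = 110.7543
Denominator Σ(y_t−ȳ)² = 1041.9689
r_1 = 110.7543 / 1041.9689 = 0.106

0.106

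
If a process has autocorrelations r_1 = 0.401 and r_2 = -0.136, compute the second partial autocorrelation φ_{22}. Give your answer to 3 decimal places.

-0.354

φ_{22} = (r_2 − r_1²) / (1 − r_1²)
r_1² = (0.401)² = 0.160801
Numerator = -0.136 − 0.1608 = -0.2968; denominator = 1 − 0.1608 = 0.8392
φ_{22} = -0.2968 / 0.8392 = -0.354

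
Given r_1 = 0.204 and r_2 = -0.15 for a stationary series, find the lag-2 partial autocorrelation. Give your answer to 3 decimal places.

-0.200

φ_{22} = (r_2 − r_1²) / (1 − r_1²)
r_1² = (0.204)² = 0.041616
Numerator = -0.15 − 0.0416 = -0.1916; denominator = 1 − 0.0416 = 0.9584
φ_{22} = -0.1916 / 0.9584 = -0.200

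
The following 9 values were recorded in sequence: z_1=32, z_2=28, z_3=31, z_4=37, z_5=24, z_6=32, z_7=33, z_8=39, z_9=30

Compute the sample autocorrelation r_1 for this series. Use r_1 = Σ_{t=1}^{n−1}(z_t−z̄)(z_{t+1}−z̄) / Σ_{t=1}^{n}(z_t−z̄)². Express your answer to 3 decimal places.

Mean z̄ = (32 + 28 + 31 + 37 + 24 + 32 + 33 + 39 + 30)/9 = 31.7778
Numerator Σ_{t=1}^{8}(z_t−z̄)(z_{t+1}−z̄) = -48.0494
Denominator Σ(z_t−z̄)² = 159.5556
r_1 = -48.0494 / 159.5556 = -0.301

-0.301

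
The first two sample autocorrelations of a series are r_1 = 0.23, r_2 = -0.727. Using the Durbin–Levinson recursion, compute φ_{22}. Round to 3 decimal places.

φ_{22} = (r_2 − r_1²) / (1 − r_1²)
r_1² = (0.23)² = 0.0529
Numerator = -0.727 − 0.0529 = -0.7799; denominator = 1 − 0.0529 = 0.9471
φ_{22} = -0.7799 / 0.9471 = -0.823

-0.823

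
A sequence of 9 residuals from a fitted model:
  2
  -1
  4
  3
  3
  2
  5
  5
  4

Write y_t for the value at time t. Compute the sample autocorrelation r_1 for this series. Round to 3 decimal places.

0.143

Mean ȳ = (2 − 1 + 4 + 3 + 3 + 2 + 5 + 5 + 4)/9 = 3.0000
Numerator Σ_{t=1}^{8}(y_t−ȳ)(y_{t+1}−ȳ) = 4.0000
Denominator Σ(y_t−ȳ)² = 28.0000
r_1 = 4.0000 / 28.0000 = 0.143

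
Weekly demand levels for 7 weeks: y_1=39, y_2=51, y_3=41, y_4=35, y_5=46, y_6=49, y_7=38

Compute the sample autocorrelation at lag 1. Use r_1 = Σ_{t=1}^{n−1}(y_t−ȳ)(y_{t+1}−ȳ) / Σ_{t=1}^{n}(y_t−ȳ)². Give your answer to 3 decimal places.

Mean ȳ = (39 + 51 + 41 + 35 + 46 + 49 + 38)/7 = 42.7143
Deviations from mean: -3.7143, 8.2857, -1.7143, -7.7143, 3.2857, 6.2857, -4.7143
Σ(y_t−ȳ)(y_{t+1}−ȳ) = (-30.7755) + (-14.2041) + (13.2245) + (-25.3469) + (20.6531) + (-29.6327) = -66.0816
Denominator Σ(y_t−ȳ)² = 217.4286
r_1 = -66.0816 / 217.4286 = -0.304

-0.304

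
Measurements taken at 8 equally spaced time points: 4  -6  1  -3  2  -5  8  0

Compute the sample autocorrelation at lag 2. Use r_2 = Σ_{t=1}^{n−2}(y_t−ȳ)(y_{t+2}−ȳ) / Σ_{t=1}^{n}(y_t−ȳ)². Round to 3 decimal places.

Mean ȳ = (4 − 6 + 1 − 3 + 2 − 5 + 8 + 0)/8 = 0.1250
Deviations from mean: 3.8750, -6.1250, 0.8750, -3.1250, 1.8750, -5.1250, 7.8750, -0.1250
Σ(y_t−ȳ)(y_{t+2}−ȳ) = (3.3906) + (19.1406) + (1.6406) + (16.0156) + (14.7656) + (0.6406) = 55.5938
Denominator Σ(y_t−ȳ)² = 154.8750
r_2 = 55.5938 / 154.8750 = 0.359

0.359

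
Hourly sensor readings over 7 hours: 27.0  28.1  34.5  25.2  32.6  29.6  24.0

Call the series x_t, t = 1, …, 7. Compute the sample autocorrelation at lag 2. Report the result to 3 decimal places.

-0.077

Mean x̄ = (27.0 + 28.1 + 34.5 + 25.2 + 32.6 + 29.6 + 24.0)/7 = 28.7143
Numerator Σ_{t=1}^{5}(x_t−x̄)(x_{t+2}−x̄) = -6.7090
Denominator Σ(x_t−x̄)² = 87.2486
r_2 = -6.7090 / 87.2486 = -0.077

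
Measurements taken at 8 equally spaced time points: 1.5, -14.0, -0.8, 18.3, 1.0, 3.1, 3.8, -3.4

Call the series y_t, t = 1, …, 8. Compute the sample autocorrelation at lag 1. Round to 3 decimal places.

Mean ȳ = (1.5 − 14.0 − 0.8 + 18.3 + 1.0 + 3.1 + 3.8 − 3.4)/8 = 1.1875
Numerator Σ_{t=1}^{7}(y_t−ȳ)(y_{t+1}−ȳ) = -19.1277
Denominator Σ(y_t−ȳ)² = 559.1088
r_1 = -19.1277 / 559.1088 = -0.034

-0.034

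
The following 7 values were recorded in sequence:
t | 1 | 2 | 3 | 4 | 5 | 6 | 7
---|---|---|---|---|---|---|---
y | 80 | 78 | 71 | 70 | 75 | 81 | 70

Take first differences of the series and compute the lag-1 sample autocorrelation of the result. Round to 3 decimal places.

-0.081

First differences Δy: -2, -7, -1, 5, 6, -11
Mean of differences = -1.6667
Numerator Σ(Δy_t−Δȳ)(Δy_{t+1}−Δȳ) = -17.7778
Denominator Σ(Δy_t−Δȳ)² = 219.3333
r_1(Δy) = -17.7778 / 219.3333 = -0.081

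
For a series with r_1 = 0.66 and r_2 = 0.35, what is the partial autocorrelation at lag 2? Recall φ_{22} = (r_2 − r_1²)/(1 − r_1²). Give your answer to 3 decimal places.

φ_{22} = (r_2 − r_1²) / (1 − r_1²)
r_1² = (0.66)² = 0.4356
Numerator = 0.35 − 0.4356 = -0.0856; denominator = 1 − 0.4356 = 0.5644
φ_{22} = -0.0856 / 0.5644 = -0.152

-0.152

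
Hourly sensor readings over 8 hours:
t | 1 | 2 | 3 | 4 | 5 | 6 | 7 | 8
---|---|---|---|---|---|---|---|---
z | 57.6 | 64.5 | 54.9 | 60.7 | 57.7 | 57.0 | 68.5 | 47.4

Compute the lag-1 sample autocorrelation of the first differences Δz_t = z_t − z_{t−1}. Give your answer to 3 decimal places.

-0.515

First differences Δz: 6.9, -9.6, 5.8, -3.0, -0.7, 11.5, -21.1
Mean of differences = -1.4571
Numerator Σ(Δz_t−Δz̄)(Δz_{t+1}−Δz̄) = -384.2147
Denominator Σ(Δz_t−Δz̄)² = 745.4971
r_1(Δz) = -384.2147 / 745.4971 = -0.515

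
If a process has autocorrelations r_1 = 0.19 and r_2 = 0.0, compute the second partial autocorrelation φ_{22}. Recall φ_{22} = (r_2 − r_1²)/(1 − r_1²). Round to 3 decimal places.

φ_{22} = (r_2 − r_1²) / (1 − r_1²)
r_1² = (0.19)² = 0.0361
Numerator = 0.0 − 0.0361 = -0.0361; denominator = 1 − 0.0361 = 0.9639
φ_{22} = -0.0361 / 0.9639 = -0.037

-0.037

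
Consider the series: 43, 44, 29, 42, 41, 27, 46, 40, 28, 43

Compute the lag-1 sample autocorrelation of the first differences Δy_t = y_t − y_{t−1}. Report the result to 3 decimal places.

First differences Δy: 1, -15, 13, -1, -14, 19, -6, -12, 15
Mean of differences = 0.0000
Numerator Σ(Δy_t−Δȳ)(Δy_{t+1}−Δȳ) = -697.0000
Denominator Σ(Δy_t−Δȳ)² = 1358.0000
r_1(Δy) = -697.0000 / 1358.0000 = -0.513

-0.513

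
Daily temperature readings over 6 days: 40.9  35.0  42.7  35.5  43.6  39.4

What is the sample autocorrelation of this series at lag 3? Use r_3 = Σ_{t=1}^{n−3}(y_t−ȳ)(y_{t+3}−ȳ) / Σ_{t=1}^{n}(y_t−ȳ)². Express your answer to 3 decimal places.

-0.373

Mean ȳ = (40.9 + 35.0 + 42.7 + 35.5 + 43.6 + 39.4)/6 = 39.5167
Σ(y_t−ȳ)(y_{t+3}−ȳ) = (-5.5564) + (-18.4431) + (-0.3714) = -24.3708
Denominator Σ(y_t−ȳ)² = 65.2683
r_3 = -24.3708 / 65.2683 = -0.373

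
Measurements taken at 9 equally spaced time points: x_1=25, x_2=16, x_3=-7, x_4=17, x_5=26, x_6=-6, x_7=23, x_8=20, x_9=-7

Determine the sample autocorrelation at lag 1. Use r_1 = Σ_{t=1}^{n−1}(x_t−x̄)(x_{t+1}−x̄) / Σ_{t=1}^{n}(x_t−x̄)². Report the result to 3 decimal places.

Mean x̄ = (25 + 16 − 7 + 17 + 26 − 6 + 23 + 20 − 7)/9 = 11.8889
Numerator Σ_{t=1}^{8}(x_t−x̄)(x_{t+1}−x̄) = -562.4568
Denominator Σ(x_t−x̄)² = 1636.8889
r_1 = -562.4568 / 1636.8889 = -0.344

-0.344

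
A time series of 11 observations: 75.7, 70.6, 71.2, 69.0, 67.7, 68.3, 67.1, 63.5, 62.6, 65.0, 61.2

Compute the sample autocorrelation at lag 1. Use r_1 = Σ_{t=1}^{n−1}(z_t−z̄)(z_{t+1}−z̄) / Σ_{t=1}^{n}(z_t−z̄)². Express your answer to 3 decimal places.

Mean z̄ = (75.7 + 70.6 + 71.2 + 69.0 + 67.7 + 68.3 + 67.1 + 63.5 + 62.6 + 65.0 + 61.2)/11 = 67.4455
Numerator Σ_{t=1}^{10}(z_t−z̄)(z_{t+1}−z̄) = 91.6407
Denominator Σ(z_t−z̄)² = 179.5473
r_1 = 91.6407 / 179.5473 = 0.510

0.510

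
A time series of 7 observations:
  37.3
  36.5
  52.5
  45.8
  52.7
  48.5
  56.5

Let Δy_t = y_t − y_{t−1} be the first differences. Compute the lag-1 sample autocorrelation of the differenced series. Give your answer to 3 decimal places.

-0.751

First differences Δy: -0.8, 16.0, -6.7, 6.9, -4.2, 8.0
Mean of differences = 3.2000
Numerator Σ(Δy_t−Δȳ)(Δy_{t+1}−Δȳ) = -277.4500
Denominator Σ(Δy_t−Δȳ)² = 369.3400
r_1(Δy) = -277.4500 / 369.3400 = -0.751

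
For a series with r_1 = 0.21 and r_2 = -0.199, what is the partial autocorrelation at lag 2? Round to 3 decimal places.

-0.254

φ_{22} = (r_2 − r_1²) / (1 − r_1²)
r_1² = (0.21)² = 0.0441
Numerator = -0.199 − 0.0441 = -0.2431; denominator = 1 − 0.0441 = 0.9559
φ_{22} = -0.2431 / 0.9559 = -0.254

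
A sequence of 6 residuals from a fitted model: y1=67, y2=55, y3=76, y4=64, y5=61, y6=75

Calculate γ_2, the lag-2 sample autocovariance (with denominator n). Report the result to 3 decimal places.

-6.481

Mean ȳ = (67 + 55 + 76 + 64 + 61 + 75)/6 = 66.3333
Σ_{t=1}^{4}(y_t−ȳ)(y_{t+2}−ȳ) = -38.8889
γ_2 = -38.8889 / 6 = -6.481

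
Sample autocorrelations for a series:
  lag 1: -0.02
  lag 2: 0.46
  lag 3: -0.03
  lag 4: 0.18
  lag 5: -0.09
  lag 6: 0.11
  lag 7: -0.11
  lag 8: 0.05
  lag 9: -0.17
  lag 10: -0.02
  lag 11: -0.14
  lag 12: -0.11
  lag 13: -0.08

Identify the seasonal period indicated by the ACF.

2

The largest autocorrelation is r_2 = 0.46, with a weaker echo at lag 4 (0.18); the remaining lags stay at or below 0.11.
The dominant spike at lag 2 indicates a seasonal period of 2.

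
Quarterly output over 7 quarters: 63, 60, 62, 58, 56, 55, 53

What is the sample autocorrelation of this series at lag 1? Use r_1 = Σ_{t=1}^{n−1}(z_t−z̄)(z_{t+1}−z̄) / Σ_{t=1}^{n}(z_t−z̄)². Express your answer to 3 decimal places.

0.469

Mean z̄ = (63 + 60 + 62 + 58 + 56 + 55 + 53)/7 = 58.1429
Deviations from mean: 4.8571, 1.8571, 3.8571, -0.1429, -2.1429, -3.1429, -5.1429
Σ(z_t−z̄)(z_{t+1}−z̄) = (9.0204) + (7.1633) + (-0.5510) + (0.3061) + (6.7347) + (16.1633) = 38.8367
Denominator Σ(z_t−z̄)² = 82.8571
r_1 = 38.8367 / 82.8571 = 0.469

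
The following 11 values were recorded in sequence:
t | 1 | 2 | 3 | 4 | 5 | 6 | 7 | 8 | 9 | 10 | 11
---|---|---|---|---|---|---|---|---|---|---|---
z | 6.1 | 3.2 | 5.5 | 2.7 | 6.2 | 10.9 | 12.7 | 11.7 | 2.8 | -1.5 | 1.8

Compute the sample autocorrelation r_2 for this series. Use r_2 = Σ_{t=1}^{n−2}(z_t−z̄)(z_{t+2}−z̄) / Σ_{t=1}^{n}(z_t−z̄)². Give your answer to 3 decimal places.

-0.123

Mean z̄ = (6.1 + 3.2 + 5.5 + 2.7 + 6.2 + 10.9 + 12.7 + 11.7 + 2.8 − 1.5 + 1.8)/11 = 5.6455
Numerator Σ_{t=1}^{9}(z_t−z̄)(z_{t+2}−z̄) = -25.0887
Denominator Σ(z_t−z̄)² = 203.1673
r_2 = -25.0887 / 203.1673 = -0.123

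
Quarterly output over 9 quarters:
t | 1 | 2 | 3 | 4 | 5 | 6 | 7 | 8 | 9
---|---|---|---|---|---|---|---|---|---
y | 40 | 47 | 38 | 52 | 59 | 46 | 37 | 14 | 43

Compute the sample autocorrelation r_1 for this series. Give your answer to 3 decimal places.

Mean ȳ = (40 + 47 + 38 + 52 + 59 + 46 + 37 + 14 + 43)/9 = 41.7778
Numerator Σ_{t=1}^{8}(y_t−ȳ)(y_{t+1}−ȳ) = 259.7284
Denominator Σ(y_t−ȳ)² = 1259.5556
r_1 = 259.7284 / 1259.5556 = 0.206

0.206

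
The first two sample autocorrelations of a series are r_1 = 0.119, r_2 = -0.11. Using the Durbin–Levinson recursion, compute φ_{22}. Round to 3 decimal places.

φ_{22} = (r_2 − r_1²) / (1 − r_1²)
r_1² = (0.119)² = 0.014161
Numerator = -0.11 − 0.0142 = -0.1242; denominator = 1 − 0.0142 = 0.9858
φ_{22} = -0.1242 / 0.9858 = -0.126

-0.126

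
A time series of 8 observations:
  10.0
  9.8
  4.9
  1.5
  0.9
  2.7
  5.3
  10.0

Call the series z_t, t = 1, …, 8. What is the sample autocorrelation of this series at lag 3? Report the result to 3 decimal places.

Mean z̄ = (10.0 + 9.8 + 4.9 + 1.5 + 0.9 + 2.7 + 5.3 + 10.0)/8 = 5.6375
Deviations from mean: 4.3625, 4.1625, -0.7375, -4.1375, -4.7375, -2.9375, -0.3375, 4.3625
Σ(z_t−z̄)(z_{t+3}−z̄) = (-18.0498) + (-19.7198) + (2.1664) + (1.3964) + (-20.6673) = -54.8742
Denominator Σ(z_t−z̄)² = 104.2388
r_3 = -54.8742 / 104.2388 = -0.526

-0.526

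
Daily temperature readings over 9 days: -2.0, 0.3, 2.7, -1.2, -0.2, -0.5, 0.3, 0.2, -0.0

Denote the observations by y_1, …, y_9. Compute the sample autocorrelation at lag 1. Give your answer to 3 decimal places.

Mean ȳ = (-2.0 + 0.3 + 2.7 − 1.2 − 0.2 − 0.5 + 0.3 + 0.2 − 0.0)/9 = -0.0444
Numerator Σ_{t=1}^{8}(y_t−ȳ)(y_{t+1}−ȳ) = -2.7109
Denominator Σ(y_t−ȳ)² = 13.2222
r_1 = -2.7109 / 13.2222 = -0.205

-0.205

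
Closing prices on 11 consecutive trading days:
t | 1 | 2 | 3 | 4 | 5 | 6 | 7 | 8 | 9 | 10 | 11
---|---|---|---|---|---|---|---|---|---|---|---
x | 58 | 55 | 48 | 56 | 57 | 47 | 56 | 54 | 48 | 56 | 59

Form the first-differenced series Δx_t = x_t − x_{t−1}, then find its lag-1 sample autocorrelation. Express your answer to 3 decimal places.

First differences Δx: -3, -7, 8, 1, -10, 9, -2, -6, 8, 3
Mean of differences = 0.1000
Numerator Σ(Δx_t−Δx̄)(Δx_{t+1}−Δx̄) = -157.1100
Denominator Σ(Δx_t−Δx̄)² = 416.9000
r_1(Δx) = -157.1100 / 416.9000 = -0.377

-0.377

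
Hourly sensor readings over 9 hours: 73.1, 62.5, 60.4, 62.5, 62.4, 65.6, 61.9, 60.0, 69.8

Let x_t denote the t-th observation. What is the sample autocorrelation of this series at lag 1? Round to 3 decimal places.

Mean x̄ = (73.1 + 62.5 + 60.4 + 62.5 + 62.4 + 65.6 + 61.9 + 60.0 + 69.8)/9 = 64.2444
Numerator Σ_{t=1}^{8}(x_t−x̄)(x_{t+1}−x̄) = -18.1253
Denominator Σ(x_t−x̄)² = 158.9022
r_1 = -18.1253 / 158.9022 = -0.114

-0.114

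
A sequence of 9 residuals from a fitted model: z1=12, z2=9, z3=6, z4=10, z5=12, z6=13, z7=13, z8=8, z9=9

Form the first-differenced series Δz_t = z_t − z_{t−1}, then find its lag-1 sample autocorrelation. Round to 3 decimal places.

First differences Δz: -3, -3, 4, 2, 1, 0, -5, 1
Mean of differences = -0.3750
Numerator Σ(Δz_t−Δz̄)(Δz_{t+1}−Δz̄) = 1.4844
Denominator Σ(Δz_t−Δz̄)² = 63.8750
r_1(Δz) = 1.4844 / 63.8750 = 0.023

0.023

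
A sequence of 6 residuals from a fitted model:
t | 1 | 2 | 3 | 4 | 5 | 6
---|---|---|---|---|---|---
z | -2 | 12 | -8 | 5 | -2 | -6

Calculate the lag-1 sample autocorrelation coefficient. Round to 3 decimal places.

-0.567

Mean z̄ = (-2 + 12 − 8 + 5 − 2 − 6)/6 = -0.1667
Deviations from mean: -1.8333, 12.1667, -7.8333, 5.1667, -1.8333, -5.8333
Numerator Σ_{t=1}^{5}(z_t−z̄)(z_{t+1}−z̄) = -156.8611
Denominator Σ(z_t−z̄)² = 276.8333
r_1 = -156.8611 / 276.8333 = -0.567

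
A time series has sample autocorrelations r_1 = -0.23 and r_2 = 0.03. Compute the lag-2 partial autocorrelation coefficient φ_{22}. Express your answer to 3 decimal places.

φ_{22} = (r_2 − r_1²) / (1 − r_1²)
r_1² = (-0.23)² = 0.0529
Numerator = 0.03 − 0.0529 = -0.0229; denominator = 1 − 0.0529 = 0.9471
φ_{22} = -0.0229 / 0.9471 = -0.024

-0.024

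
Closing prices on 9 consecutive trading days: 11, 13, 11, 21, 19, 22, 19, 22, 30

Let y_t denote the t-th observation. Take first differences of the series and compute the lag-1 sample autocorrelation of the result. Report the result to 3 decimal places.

-0.450

First differences Δy: 2, -2, 10, -2, 3, -3, 3, 8
Mean of differences = 2.3750
Numerator Σ(Δy_t−Δȳ)(Δy_{t+1}−Δȳ) = -71.0156
Denominator Σ(Δy_t−Δȳ)² = 157.8750
r_1(Δy) = -71.0156 / 157.8750 = -0.450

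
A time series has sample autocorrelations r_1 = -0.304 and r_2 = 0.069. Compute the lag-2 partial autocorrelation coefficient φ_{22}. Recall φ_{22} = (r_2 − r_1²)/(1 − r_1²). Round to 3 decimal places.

φ_{22} = (r_2 − r_1²) / (1 − r_1²)
r_1² = (-0.304)² = 0.092416
Numerator = 0.069 − 0.0924 = -0.0234; denominator = 1 − 0.0924 = 0.9076
φ_{22} = -0.0234 / 0.9076 = -0.026

-0.026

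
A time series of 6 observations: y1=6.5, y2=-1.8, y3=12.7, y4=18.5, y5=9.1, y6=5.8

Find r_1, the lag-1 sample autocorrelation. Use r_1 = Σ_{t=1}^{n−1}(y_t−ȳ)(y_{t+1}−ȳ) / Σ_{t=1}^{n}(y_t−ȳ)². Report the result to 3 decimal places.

0.101

Mean ȳ = (6.5 − 1.8 + 12.7 + 18.5 + 9.1 + 5.8)/6 = 8.4667
Deviations from mean: -1.9667, -10.2667, 4.2333, 10.0333, 0.6333, -2.6667
Numerator Σ_{t=1}^{5}(y_t−ȳ)(y_{t+1}−ȳ) = 23.8689
Denominator Σ(y_t−ȳ)² = 235.3733
r_1 = 23.8689 / 235.3733 = 0.101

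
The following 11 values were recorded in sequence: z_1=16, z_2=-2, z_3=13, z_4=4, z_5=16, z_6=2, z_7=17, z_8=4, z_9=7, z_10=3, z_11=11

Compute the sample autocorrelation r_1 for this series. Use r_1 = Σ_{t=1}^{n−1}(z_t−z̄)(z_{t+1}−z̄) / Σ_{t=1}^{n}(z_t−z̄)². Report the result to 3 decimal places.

Mean z̄ = (16 − 2 + 13 + 4 + 16 + 2 + 17 + 4 + 7 + 3 + 11)/11 = 8.2727
Numerator Σ_{t=1}^{10}(z_t−z̄)(z_{t+1}−z̄) = -323.8926
Denominator Σ(z_t−z̄)² = 436.1818
r_1 = -323.8926 / 436.1818 = -0.743

-0.743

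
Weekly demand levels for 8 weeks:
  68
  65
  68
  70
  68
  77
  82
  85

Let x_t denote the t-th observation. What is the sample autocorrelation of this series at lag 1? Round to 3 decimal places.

Mean x̄ = (68 + 65 + 68 + 70 + 68 + 77 + 82 + 85)/8 = 72.8750
Numerator Σ_{t=1}^{7}(x_t−x̄)(x_{t+1}−x̄) = 232.9844
Denominator Σ(x_t−x̄)² = 388.8750
r_1 = 232.9844 / 388.8750 = 0.599

0.599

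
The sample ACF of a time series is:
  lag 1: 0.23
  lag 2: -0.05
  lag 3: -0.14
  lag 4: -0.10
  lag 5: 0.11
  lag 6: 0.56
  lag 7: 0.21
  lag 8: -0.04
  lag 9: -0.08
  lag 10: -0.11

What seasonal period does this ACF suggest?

6

The largest autocorrelation is r_6 = 0.56; the remaining lags stay at or below 0.23.
The dominant spike at lag 6 indicates a seasonal period of 6.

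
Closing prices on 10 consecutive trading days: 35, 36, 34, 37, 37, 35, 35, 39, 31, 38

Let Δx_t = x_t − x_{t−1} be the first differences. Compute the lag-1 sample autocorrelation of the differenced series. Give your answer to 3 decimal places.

First differences Δx: 1, -2, 3, 0, -2, 0, 4, -8, 7
Mean of differences = 0.3333
Numerator Σ(Δx_t−Δx̄)(Δx_{t+1}−Δx̄) = -94.4444
Denominator Σ(Δx_t−Δx̄)² = 146.0000
r_1(Δx) = -94.4444 / 146.0000 = -0.647

-0.647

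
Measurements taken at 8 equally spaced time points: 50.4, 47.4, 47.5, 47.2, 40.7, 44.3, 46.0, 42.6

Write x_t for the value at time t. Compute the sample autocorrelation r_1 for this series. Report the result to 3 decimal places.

0.178

Mean x̄ = (50.4 + 47.4 + 47.5 + 47.2 + 40.7 + 44.3 + 46.0 + 42.6)/8 = 45.7625
Deviations from mean: 4.6375, 1.6375, 1.7375, 1.4375, -5.0625, -1.4625, 0.2375, -3.1625
Σ(x_t−x̄)(x_{t+1}−x̄) = (7.5939) + (2.8452) + (2.4977) + (-7.2773) + (7.4039) + (-0.3473) + (-0.7511) = 11.9648
Denominator Σ(x_t−x̄)² = 67.0988
r_1 = 11.9648 / 67.0988 = 0.178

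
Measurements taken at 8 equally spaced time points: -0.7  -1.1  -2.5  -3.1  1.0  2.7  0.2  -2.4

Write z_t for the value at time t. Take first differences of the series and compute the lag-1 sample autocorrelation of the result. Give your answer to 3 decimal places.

0.242

First differences Δz: -0.4, -1.4, -0.6, 4.1, 1.7, -2.5, -2.6
Mean of differences = -0.2429
Numerator Σ(Δz_t−Δz̄)(Δz_{t+1}−Δz̄) = 8.4167
Denominator Σ(Δz_t−Δz̄)² = 34.7771
r_1(Δz) = 8.4167 / 34.7771 = 0.242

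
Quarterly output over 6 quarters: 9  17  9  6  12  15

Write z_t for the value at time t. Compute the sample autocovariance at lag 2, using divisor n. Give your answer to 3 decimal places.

Mean z̄ = (9 + 17 + 9 + 6 + 12 + 15)/6 = 11.3333
Σ_{t=1}^{4}(z_t−z̄)(z_{t+2}−z̄) = -45.8889
γ_2 = -45.8889 / 6 = -7.648

-7.648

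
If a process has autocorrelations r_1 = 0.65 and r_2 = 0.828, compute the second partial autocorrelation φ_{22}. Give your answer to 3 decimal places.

φ_{22} = (r_2 − r_1²) / (1 − r_1²)
r_1² = (0.65)² = 0.4225
Numerator = 0.828 − 0.4225 = 0.4055; denominator = 1 − 0.4225 = 0.5775
φ_{22} = 0.4055 / 0.5775 = 0.702

0.702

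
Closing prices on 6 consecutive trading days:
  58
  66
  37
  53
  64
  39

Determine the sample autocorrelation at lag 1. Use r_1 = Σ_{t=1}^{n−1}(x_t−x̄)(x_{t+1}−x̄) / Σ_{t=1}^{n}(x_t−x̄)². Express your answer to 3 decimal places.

-0.386

Mean x̄ = (58 + 66 + 37 + 53 + 64 + 39)/6 = 52.8333
Σ(x_t−x̄)(x_{t+1}−x̄) = (68.0278) + (-208.4722) + (-2.6389) + (1.8611) + (-154.4722) = -295.6944
Denominator Σ(x_t−x̄)² = 766.8333
r_1 = -295.6944 / 766.8333 = -0.386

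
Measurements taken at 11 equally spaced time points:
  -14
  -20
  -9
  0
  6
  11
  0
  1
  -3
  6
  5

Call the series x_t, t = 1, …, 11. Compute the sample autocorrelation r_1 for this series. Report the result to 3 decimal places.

0.592

Mean x̄ = (-14 − 20 − 9 + 0 + 6 + 11 + 0 + 1 − 3 + 6 + 5)/11 = -1.5455
Numerator Σ_{t=1}^{10}(x_t−x̄)(x_{t+1}−x̄) = 520.2479
Denominator Σ(x_t−x̄)² = 878.7273
r_1 = 520.2479 / 878.7273 = 0.592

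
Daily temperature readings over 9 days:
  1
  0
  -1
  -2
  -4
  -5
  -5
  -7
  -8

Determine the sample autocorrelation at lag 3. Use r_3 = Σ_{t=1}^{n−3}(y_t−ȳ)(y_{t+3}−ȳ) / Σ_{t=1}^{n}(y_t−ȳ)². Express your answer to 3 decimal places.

Mean ȳ = (1 + 0 − 1 − 2 − 4 − 5 − 5 − 7 − 8)/9 = -3.4444
Numerator Σ_{t=1}^{6}(y_t−ȳ)(y_{t+3}−ȳ) = 7.5185
Denominator Σ(y_t−ȳ)² = 78.2222
r_3 = 7.5185 / 78.2222 = 0.096

0.096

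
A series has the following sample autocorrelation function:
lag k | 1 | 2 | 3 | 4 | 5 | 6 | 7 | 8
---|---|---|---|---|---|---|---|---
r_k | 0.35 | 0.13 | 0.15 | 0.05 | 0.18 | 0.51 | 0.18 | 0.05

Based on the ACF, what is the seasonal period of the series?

6

The largest autocorrelation is r_6 = 0.51; the remaining lags stay at or below 0.35. The elevated value at lag 1 (0.35), dropping to 0.13 at lag 2, reflects decaying short-term dependence rather than seasonality.
The dominant spike at lag 6 indicates a seasonal period of 6.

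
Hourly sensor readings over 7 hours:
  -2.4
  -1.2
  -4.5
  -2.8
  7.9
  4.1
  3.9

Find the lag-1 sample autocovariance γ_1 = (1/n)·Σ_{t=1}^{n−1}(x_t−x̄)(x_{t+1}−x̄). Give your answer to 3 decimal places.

6.304

Mean x̄ = (-2.4 − 1.2 − 4.5 − 2.8 + 7.9 + 4.1 + 3.9)/7 = 0.7143
Deviations: -3.1143, -1.9143, -5.2143, -3.5143, 7.1857, 3.3857, 3.1857
Σ_{t=1}^{6}(x_t−x̄)(x_{t+1}−x̄) = 44.1298
γ_1 = 44.1298 / 7 = 6.304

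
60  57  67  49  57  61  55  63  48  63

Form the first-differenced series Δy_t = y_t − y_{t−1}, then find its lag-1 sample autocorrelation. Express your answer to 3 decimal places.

First differences Δy: -3, 10, -18, 8, 4, -6, 8, -15, 15
Mean of differences = 0.3333
Numerator Σ(Δy_t−Δȳ)(Δy_{t+1}−Δȳ) = -736.1111
Denominator Σ(Δy_t−Δȳ)² = 1062.0000
r_1(Δy) = -736.1111 / 1062.0000 = -0.693

-0.693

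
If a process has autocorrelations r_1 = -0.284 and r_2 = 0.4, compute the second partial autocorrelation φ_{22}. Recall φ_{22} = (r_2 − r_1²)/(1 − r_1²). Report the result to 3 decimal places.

φ_{22} = (r_2 − r_1²) / (1 − r_1²)
r_1² = (-0.284)² = 0.080656
Numerator = 0.4 − 0.0807 = 0.3193; denominator = 1 − 0.0807 = 0.9193
φ_{22} = 0.3193 / 0.9193 = 0.347

0.347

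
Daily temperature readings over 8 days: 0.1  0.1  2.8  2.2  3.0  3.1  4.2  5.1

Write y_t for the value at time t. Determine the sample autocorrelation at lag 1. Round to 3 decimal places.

Mean ȳ = (0.1 + 0.1 + 2.8 + 2.2 + 3.0 + 3.1 + 4.2 + 5.1)/8 = 2.5750
Deviations from mean: -2.4750, -2.4750, 0.2250, -0.3750, 0.4250, 0.5250, 1.6250, 2.5250
Σ(y_t−ȳ)(y_{t+1}−ȳ) = (6.1256) + (-0.5569) + (-0.0844) + (-0.1594) + (0.2231) + (0.8531) + (4.1031) = 10.5044
Denominator Σ(y_t−ȳ)² = 21.9150
r_1 = 10.5044 / 21.9150 = 0.479

0.479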